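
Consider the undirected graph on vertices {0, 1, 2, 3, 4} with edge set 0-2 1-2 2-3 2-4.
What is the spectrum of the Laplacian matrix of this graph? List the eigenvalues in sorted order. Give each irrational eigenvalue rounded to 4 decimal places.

With the vertex order [0, 1, 2, 3, 4], the degrees are [1, 1, 4, 1, 1], giving D = diag(1, 1, 4, 1, 1) and L = D - A. Diagonalising L (or applying a numerical eigensolver to the 5x5 matrix) gives the spectrum above.

[0, 1, 1, 1, 5]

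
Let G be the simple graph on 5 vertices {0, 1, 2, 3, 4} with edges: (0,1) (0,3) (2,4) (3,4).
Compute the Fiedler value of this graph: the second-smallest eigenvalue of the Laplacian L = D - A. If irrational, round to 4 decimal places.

0.3820

With the vertex order [0, 1, 2, 3, 4], the degrees are [2, 1, 1, 2, 2], giving D = diag(2, 1, 1, 2, 2) and L = D - A. The sorted Laplacian eigenvalues are [0, 0.3820, 1.3820, 2.6180, 3.6180]; the algebraic connectivity is the second entry, 0.3820. The largest eigenvalue, 3.6180, is at most the vertex count 5.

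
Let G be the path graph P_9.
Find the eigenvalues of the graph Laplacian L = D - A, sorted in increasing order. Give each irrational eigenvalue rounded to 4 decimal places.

The graph has 9 vertices and degree multiset [2, 2, 2, 2, 2, 2, 2, 1, 1]; D is the diagonal matrix of degrees and L = D - A. L is symmetric positive semidefinite, so every eigenvalue is real and nonnegative. The eigenvalues sum to 16, which equals trace(L) = 2|E|.

[0, 0.1206, 0.4679, 1, 1.6527, 2.3473, 3, 3.5321, 3.8794]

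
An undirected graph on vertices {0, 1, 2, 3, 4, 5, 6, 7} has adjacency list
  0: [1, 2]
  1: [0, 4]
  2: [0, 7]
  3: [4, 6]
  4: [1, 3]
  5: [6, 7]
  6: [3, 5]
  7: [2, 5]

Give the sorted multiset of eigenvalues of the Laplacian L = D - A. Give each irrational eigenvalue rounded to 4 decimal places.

With the vertex order [0, 1, 2, 3, 4, 5, 6, 7], the degrees are [2, 2, 2, 2, 2, 2, 2, 2], giving D = diag(2, 2, 2, 2, 2, 2, 2, 2) and L = D - A. Diagonalising L (or applying a numerical eigensolver to the 8x8 matrix) gives the spectrum above. There is one zero in the spectrum, matching the 1 component.

[0, 0.5858, 0.5858, 2, 2, 3.4142, 3.4142, 4]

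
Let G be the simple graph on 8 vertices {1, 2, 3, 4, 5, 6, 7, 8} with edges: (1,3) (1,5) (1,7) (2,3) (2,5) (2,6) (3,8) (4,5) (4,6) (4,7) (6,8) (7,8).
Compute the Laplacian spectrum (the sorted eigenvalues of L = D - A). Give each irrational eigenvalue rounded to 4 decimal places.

[0, 2, 2, 2, 4, 4, 4, 6]

With the vertex order [1, 2, 3, 4, 5, 6, 7, 8], the degrees are [3, 3, 3, 3, 3, 3, 3, 3], giving D = diag(3, 3, 3, 3, 3, 3, 3, 3) and L = D - A. Since every row of L sums to 0, the all-ones vector is in the kernel and 0 is an eigenvalue. There is one zero in the spectrum, matching the 1 component.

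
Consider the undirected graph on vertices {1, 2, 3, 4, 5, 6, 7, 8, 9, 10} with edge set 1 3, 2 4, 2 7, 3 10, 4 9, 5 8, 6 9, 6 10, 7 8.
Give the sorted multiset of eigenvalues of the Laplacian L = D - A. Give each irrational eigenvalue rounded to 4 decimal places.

[0, 0.0979, 0.3820, 0.8244, 1.3820, 2, 2.6180, 3.1756, 3.6180, 3.9021]

Reading degrees in the order [1, 2, 3, 4, 5, 6, 7, 8, 9, 10] gives [1, 2, 2, 2, 1, 2, 2, 2, 2, 2]; set D = diag(1, 2, 2, 2, 1, 2, 2, 2, 2, 2) and form L = D - A. The multiplicity of 0 as a Laplacian eigenvalue equals the number of connected components. The single zero eigenvalue shows the graph is connected. By the matrix-tree theorem the graph has (1/10) * product of the nonzero eigenvalues = 1 spanning tree. The eigenvalues sum to 18, which equals trace(L) = 2|E|.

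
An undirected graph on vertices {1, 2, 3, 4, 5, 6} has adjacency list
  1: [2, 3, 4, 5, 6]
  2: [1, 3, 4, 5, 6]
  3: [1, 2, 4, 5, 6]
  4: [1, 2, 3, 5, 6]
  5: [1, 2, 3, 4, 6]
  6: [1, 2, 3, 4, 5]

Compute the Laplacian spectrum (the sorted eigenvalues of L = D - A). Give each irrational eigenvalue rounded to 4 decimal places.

[0, 6, 6, 6, 6, 6]

Reading degrees in the order [1, 2, 3, 4, 5, 6] gives [5, 5, 5, 5, 5, 5]; set D = diag(5, 5, 5, 5, 5, 5) and form L = D - A. Diagonalising L (or applying a numerical eigensolver to the 6x6 matrix) gives the spectrum above. The single zero eigenvalue shows the graph is connected. There is one zero in the spectrum, matching the 1 component. By the matrix-tree theorem the graph has (1/6) * product of the nonzero eigenvalues = 1296 spanning trees.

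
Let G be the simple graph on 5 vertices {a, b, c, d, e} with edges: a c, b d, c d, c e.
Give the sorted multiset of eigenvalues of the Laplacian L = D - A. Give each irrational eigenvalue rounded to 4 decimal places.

[0, 0.5188, 1, 2.3111, 4.1701]

Each diagonal entry of L is the vertex degree and each off-diagonal entry is -1 where an edge is present, 0 otherwise; in the order [a, b, c, d, e] the diagonal is [1, 1, 3, 2, 1]. The multiplicity of 0 as a Laplacian eigenvalue equals the number of connected components. The single zero eigenvalue shows the graph is connected. The largest eigenvalue, 4.1701, is at most the vertex count 5.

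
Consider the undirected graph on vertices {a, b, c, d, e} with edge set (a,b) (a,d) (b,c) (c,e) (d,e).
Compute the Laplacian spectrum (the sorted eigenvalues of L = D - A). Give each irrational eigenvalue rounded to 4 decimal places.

[0, 1.3820, 1.3820, 3.6180, 3.6180]

With the vertex order [a, b, c, d, e], the degrees are [2, 2, 2, 2, 2], giving D = diag(2, 2, 2, 2, 2) and L = D - A. Diagonalising L (or applying a numerical eigensolver to the 5x5 matrix) gives the spectrum above. The largest eigenvalue, 3.6180, is at most the vertex count 5.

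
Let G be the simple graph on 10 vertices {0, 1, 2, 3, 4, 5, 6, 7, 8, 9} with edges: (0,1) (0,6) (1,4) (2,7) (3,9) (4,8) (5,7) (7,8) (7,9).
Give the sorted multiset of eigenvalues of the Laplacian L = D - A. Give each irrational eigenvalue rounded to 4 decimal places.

Each diagonal entry of L is the vertex degree and each off-diagonal entry is -1 where an edge is present, 0 otherwise; in the order [0, 1, 2, 3, 4, 5, 6, 7, 8, 9] the diagonal is [2, 2, 1, 1, 2, 1, 1, 4, 2, 2]. L is symmetric positive semidefinite, so every eigenvalue is real and nonnegative. By the matrix-tree theorem the graph has (1/10) * product of the nonzero eigenvalues = 1 spanning tree.

[0, 0.1317, 0.5006, 0.7370, 1, 1.6424, 2.3851, 2.7880, 3.6407, 5.1744]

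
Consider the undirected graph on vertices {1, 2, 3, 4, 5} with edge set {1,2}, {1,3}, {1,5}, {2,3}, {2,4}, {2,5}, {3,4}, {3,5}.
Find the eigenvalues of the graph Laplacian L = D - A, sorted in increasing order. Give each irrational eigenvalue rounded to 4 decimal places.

[0, 2, 4, 5, 5]

Reading degrees in the order [1, 2, 3, 4, 5] gives [3, 4, 4, 2, 3]; set D = diag(3, 4, 4, 2, 3) and form L = D - A. Diagonalising L (or applying a numerical eigensolver to the 5x5 matrix) gives the spectrum above. There is one zero in the spectrum, matching the 1 component.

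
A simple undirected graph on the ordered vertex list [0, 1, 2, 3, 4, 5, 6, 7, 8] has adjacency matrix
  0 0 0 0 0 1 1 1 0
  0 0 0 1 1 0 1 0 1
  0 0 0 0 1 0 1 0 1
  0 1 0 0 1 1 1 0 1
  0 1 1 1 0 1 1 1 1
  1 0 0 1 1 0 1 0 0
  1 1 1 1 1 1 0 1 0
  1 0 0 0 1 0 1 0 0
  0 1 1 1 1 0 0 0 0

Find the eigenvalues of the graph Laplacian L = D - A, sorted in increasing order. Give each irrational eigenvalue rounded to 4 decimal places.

Reading degrees in the order [0, 1, 2, 3, 4, 5, 6, 7, 8] gives [3, 4, 3, 5, 7, 4, 7, 3, 4]; set D = diag(3, 4, 3, 5, 7, 4, 7, 3, 4) and form L = D - A. Diagonalising L (or applying a numerical eigensolver to the 9x9 matrix) gives the spectrum above. The single zero eigenvalue shows the graph is connected. There is one zero in the spectrum, matching the 1 component.

[0, 1.7962, 3, 3.4439, 4.3569, 5, 6.1509, 8, 8.2521]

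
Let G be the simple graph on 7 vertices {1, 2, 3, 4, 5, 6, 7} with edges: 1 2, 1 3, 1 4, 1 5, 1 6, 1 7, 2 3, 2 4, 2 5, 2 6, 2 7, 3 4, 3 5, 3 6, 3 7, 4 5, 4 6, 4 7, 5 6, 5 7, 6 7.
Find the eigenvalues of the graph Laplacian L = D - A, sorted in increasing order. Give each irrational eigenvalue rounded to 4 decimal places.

[0, 7, 7, 7, 7, 7, 7]

Reading degrees in the order [1, 2, 3, 4, 5, 6, 7] gives [6, 6, 6, 6, 6, 6, 6]; set D = diag(6, 6, 6, 6, 6, 6, 6) and form L = D - A. Since every row of L sums to 0, the all-ones vector is in the kernel and 0 is an eigenvalue. The largest eigenvalue, 7, is at most the vertex count 7. The eigenvalues sum to 42, which equals trace(L) = 2|E|.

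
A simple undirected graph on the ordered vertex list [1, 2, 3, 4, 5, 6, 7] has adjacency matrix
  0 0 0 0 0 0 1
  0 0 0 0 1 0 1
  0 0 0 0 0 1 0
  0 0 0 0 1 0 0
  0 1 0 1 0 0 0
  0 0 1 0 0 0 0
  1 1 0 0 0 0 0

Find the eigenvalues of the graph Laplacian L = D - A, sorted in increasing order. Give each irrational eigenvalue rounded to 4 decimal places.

[0, 0, 0.3820, 1.3820, 2, 2.6180, 3.6180]

Reading degrees in the order [1, 2, 3, 4, 5, 6, 7] gives [1, 2, 1, 1, 2, 1, 2]; set D = diag(1, 2, 1, 1, 2, 1, 2) and form L = D - A. Since every row of L sums to 0, the all-ones vector is in the kernel and 0 is an eigenvalue. The 2 zero eigenvalues correspond to the 2 connected components. The largest eigenvalue, 3.6180, is at most the vertex count 7.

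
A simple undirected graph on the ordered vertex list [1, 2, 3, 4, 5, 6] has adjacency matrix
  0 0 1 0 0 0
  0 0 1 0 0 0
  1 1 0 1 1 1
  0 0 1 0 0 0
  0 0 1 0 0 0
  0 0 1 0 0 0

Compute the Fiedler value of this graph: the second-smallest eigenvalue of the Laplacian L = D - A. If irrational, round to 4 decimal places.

1

Reading degrees in the order [1, 2, 3, 4, 5, 6] gives [1, 1, 5, 1, 1, 1]; set D = diag(1, 1, 5, 1, 1, 1) and form L = D - A. Computing the eigenvalues of L and sorting gives [0, 1, 1, 1, 1, 6]. The Fiedler value lambda_2 = 1 is strictly positive, so the graph is connected. The largest eigenvalue, 6, is at most the vertex count 6. By the matrix-tree theorem the graph has (1/6) * product of the nonzero eigenvalues = 1 spanning tree.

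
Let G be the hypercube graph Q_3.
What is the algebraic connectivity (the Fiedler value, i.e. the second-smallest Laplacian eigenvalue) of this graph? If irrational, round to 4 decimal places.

The graph has 8 vertices and degree multiset [3, 3, 3, 3, 3, 3, 3, 3]; D is the diagonal matrix of degrees and L = D - A. The sorted Laplacian eigenvalues are [0, 2, 2, 2, 4, 4, 4, 6]; the algebraic connectivity is the second entry, 2. The eigenvalues sum to 24, which equals trace(L) = 2|E|.

2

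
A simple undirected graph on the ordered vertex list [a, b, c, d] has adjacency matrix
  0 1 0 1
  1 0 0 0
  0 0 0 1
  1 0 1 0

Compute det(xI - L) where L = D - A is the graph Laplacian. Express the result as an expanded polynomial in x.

With the vertex order [a, b, c, d], the degrees are [2, 1, 1, 2], giving D = diag(2, 1, 1, 2) and L = D - A. Computing det(xI - L) by cofactor expansion (or equivalently via sum-over-permutations) gives x^4 - 6x^3 + 10x^2 - 4x. The constant term is 0 because L is singular (the all-ones vector lies in its kernel). By the matrix-tree theorem the graph has (1/4) * product of the nonzero eigenvalues = 1 spanning tree.

x^4 - 6x^3 + 10x^2 - 4x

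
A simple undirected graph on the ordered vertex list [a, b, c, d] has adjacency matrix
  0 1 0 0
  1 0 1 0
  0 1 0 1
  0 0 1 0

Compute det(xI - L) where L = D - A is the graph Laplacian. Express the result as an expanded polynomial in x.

x^4 - 6x^3 + 10x^2 - 4x

Reading degrees in the order [a, b, c, d] gives [1, 2, 2, 1]; set D = diag(1, 2, 2, 1) and form L = D - A. L has integer entries, so p(x) = det(xI - L) has integer coefficients. Expanding the determinant yields x^4 - 6x^3 + 10x^2 - 4x. The constant term is 0 because L is singular (the all-ones vector lies in its kernel). The largest eigenvalue, 3.4142, is at most the vertex count 4.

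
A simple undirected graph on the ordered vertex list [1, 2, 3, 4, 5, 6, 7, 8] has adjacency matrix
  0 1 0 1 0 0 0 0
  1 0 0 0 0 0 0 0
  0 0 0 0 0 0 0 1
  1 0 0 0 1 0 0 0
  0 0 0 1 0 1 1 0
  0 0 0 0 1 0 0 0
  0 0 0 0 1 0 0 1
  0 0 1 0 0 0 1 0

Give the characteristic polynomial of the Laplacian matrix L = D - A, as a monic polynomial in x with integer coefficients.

Each diagonal entry of L is the vertex degree and each off-diagonal entry is -1 where an edge is present, 0 otherwise; in the order [1, 2, 3, 4, 5, 6, 7, 8] the diagonal is [2, 1, 1, 2, 3, 1, 2, 2]. Computing det(xI - L) by cofactor expansion (or equivalently via sum-over-permutations) gives x^8 - 14x^7 + 77x^6 - 212x^5 + 308x^4 - 228x^3 + 75x^2 - 8x. The constant term is 0 because L is singular (the all-ones vector lies in its kernel).

x^8 - 14x^7 + 77x^6 - 212x^5 + 308x^4 - 228x^3 + 75x^2 - 8x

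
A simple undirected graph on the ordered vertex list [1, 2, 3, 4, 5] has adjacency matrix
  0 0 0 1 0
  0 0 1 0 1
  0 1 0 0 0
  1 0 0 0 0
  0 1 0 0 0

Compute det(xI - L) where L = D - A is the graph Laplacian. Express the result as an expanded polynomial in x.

With the vertex order [1, 2, 3, 4, 5], the degrees are [1, 2, 1, 1, 1], giving D = diag(1, 2, 1, 1, 1) and L = D - A. The eigenvalues of L are [0, 0, 1, 2, 3]; the characteristic polynomial is the product of (x - lambda_i), which multiplies out to x^5 - 6x^4 + 11x^3 - 6x^2. The constant term is 0 because L is singular (the all-ones vector lies in its kernel). The eigenvalues sum to 6, which equals trace(L) = 2|E|.

x^5 - 6x^4 + 11x^3 - 6x^2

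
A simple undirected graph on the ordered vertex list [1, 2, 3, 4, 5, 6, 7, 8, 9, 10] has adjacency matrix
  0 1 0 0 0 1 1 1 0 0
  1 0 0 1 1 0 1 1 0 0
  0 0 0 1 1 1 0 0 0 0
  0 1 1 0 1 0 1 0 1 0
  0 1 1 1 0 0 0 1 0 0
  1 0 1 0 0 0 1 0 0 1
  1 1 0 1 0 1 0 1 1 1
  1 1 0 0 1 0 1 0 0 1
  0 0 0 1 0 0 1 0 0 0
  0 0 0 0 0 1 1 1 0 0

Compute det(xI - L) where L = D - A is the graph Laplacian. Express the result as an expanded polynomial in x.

x^10 - 42x^9 + 764x^8 - 7886x^7 + 50802x^6 - 211378x^5 + 566905x^4 - 943298x^3 + 882375x^2 - 353200x

With the vertex order [1, 2, 3, 4, 5, 6, 7, 8, 9, 10], the degrees are [4, 5, 3, 5, 4, 4, 7, 5, 2, 3], giving D = diag(4, 5, 3, 5, 4, 4, 7, 5, 2, 3) and L = D - A. L has integer entries, so p(x) = det(xI - L) has integer coefficients. Expanding the determinant yields x^10 - 42x^9 + 764x^8 - 7886x^7 + 50802x^6 - 211378x^5 + 566905x^4 - 943298x^3 + 882375x^2 - 353200x. The coefficient of x^9 equals -trace(L) = -42, matching the sum of degrees. The largest eigenvalue, 8.2171, is at most the vertex count 10. There is one zero in the spectrum, matching the 1 component.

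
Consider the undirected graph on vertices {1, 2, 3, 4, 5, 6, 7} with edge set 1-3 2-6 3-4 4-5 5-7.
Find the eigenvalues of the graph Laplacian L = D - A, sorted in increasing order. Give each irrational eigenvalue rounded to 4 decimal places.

With the vertex order [1, 2, 3, 4, 5, 6, 7], the degrees are [1, 1, 2, 2, 2, 1, 1], giving D = diag(1, 1, 2, 2, 2, 1, 1) and L = D - A. L is symmetric positive semidefinite, so every eigenvalue is real and nonnegative. The 2 zero eigenvalues correspond to the 2 connected components. The eigenvalues sum to 10, which equals trace(L) = 2|E|. The largest eigenvalue, 3.6180, is at most the vertex count 7.

[0, 0, 0.3820, 1.3820, 2, 2.6180, 3.6180]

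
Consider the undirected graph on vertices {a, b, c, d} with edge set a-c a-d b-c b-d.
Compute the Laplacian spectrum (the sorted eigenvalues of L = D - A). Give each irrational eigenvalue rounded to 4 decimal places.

Each diagonal entry of L is the vertex degree and each off-diagonal entry is -1 where an edge is present, 0 otherwise; in the order [a, b, c, d] the diagonal is [2, 2, 2, 2]. L is symmetric positive semidefinite, so every eigenvalue is real and nonnegative. The single zero eigenvalue shows the graph is connected. There is one zero in the spectrum, matching the 1 component. By the matrix-tree theorem the graph has (1/4) * product of the nonzero eigenvalues = 4 spanning trees.

[0, 2, 2, 4]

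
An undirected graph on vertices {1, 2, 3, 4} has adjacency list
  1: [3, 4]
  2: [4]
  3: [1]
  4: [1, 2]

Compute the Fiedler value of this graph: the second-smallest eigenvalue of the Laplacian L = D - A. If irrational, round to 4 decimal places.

0.5858

Reading degrees in the order [1, 2, 3, 4] gives [2, 1, 1, 2]; set D = diag(2, 1, 1, 2) and form L = D - A. Computing the eigenvalues of L and sorting gives [0, 0.5858, 2, 3.4142]. The Fiedler value lambda_2 = 0.5858 is strictly positive, so the graph is connected.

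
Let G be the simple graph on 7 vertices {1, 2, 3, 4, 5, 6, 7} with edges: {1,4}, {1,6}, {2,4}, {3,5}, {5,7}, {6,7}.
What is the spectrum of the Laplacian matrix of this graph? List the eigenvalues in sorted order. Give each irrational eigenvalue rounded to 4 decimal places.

Each diagonal entry of L is the vertex degree and each off-diagonal entry is -1 where an edge is present, 0 otherwise; in the order [1, 2, 3, 4, 5, 6, 7] the diagonal is [2, 1, 1, 2, 2, 2, 2]. Diagonalising L (or applying a numerical eigensolver to the 7x7 matrix) gives the spectrum above.

[0, 0.1981, 0.7530, 1.5550, 2.4450, 3.2470, 3.8019]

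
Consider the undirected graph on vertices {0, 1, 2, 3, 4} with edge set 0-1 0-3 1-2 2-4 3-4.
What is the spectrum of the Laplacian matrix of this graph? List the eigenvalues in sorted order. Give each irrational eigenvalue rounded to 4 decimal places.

Each diagonal entry of L is the vertex degree and each off-diagonal entry is -1 where an edge is present, 0 otherwise; in the order [0, 1, 2, 3, 4] the diagonal is [2, 2, 2, 2, 2]. Diagonalising L (or applying a numerical eigensolver to the 5x5 matrix) gives the spectrum above. There is one zero in the spectrum, matching the 1 component. The eigenvalues sum to 10, which equals trace(L) = 2|E|.

[0, 1.3820, 1.3820, 3.6180, 3.6180]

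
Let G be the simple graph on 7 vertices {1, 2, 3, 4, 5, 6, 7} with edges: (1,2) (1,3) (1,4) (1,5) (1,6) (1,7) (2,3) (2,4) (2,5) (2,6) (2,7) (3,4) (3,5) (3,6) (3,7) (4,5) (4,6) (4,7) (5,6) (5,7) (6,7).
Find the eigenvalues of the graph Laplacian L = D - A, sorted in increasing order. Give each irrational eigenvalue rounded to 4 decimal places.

[0, 7, 7, 7, 7, 7, 7]

With the vertex order [1, 2, 3, 4, 5, 6, 7], the degrees are [6, 6, 6, 6, 6, 6, 6], giving D = diag(6, 6, 6, 6, 6, 6, 6) and L = D - A. L is symmetric positive semidefinite, so every eigenvalue is real and nonnegative. The eigenvalues sum to 42, which equals trace(L) = 2|E|. By the matrix-tree theorem the graph has (1/7) * product of the nonzero eigenvalues = 16807 spanning trees.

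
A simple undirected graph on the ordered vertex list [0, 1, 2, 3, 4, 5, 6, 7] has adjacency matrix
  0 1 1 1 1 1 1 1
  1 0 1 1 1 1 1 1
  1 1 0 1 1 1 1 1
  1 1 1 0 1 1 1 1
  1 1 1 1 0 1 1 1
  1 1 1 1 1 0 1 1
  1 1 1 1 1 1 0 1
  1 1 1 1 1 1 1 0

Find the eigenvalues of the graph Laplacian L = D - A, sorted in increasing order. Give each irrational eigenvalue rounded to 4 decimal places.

[0, 8, 8, 8, 8, 8, 8, 8]

Reading degrees in the order [0, 1, 2, 3, 4, 5, 6, 7] gives [7, 7, 7, 7, 7, 7, 7, 7]; set D = diag(7, 7, 7, 7, 7, 7, 7, 7) and form L = D - A. Diagonalising L (or applying a numerical eigensolver to the 8x8 matrix) gives the spectrum above. The single zero eigenvalue shows the graph is connected. There is one zero in the spectrum, matching the 1 component.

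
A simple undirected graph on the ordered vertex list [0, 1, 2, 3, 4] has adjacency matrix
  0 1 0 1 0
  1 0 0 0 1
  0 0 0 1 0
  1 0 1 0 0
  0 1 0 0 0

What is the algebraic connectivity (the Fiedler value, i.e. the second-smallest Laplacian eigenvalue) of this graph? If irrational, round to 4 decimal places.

0.3820

Each diagonal entry of L is the vertex degree and each off-diagonal entry is -1 where an edge is present, 0 otherwise; in the order [0, 1, 2, 3, 4] the diagonal is [2, 2, 1, 2, 1]. The smallest Laplacian eigenvalue is always 0. The next one, lambda_2 = 0.3820, measures how hard the graph is to disconnect: larger values mean better connectivity. By the matrix-tree theorem the graph has (1/5) * product of the nonzero eigenvalues = 1 spanning tree.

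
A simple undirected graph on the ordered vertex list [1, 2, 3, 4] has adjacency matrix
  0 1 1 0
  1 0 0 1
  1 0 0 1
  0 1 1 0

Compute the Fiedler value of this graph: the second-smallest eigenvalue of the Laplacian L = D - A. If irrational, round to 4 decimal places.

Each diagonal entry of L is the vertex degree and each off-diagonal entry is -1 where an edge is present, 0 otherwise; in the order [1, 2, 3, 4] the diagonal is [2, 2, 2, 2]. Computing the eigenvalues of L and sorting gives [0, 2, 2, 4]. The Fiedler value lambda_2 = 2 is strictly positive, so the graph is connected. There is one zero in the spectrum, matching the 1 component.

2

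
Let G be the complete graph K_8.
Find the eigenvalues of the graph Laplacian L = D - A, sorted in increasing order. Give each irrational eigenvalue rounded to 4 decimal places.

[0, 8, 8, 8, 8, 8, 8, 8]

The graph has 8 vertices and degree multiset [7, 7, 7, 7, 7, 7, 7, 7]; D is the diagonal matrix of degrees and L = D - A. Diagonalising L (or applying a numerical eigensolver to the 8x8 matrix) gives the spectrum above. There is one zero in the spectrum, matching the 1 component. The largest eigenvalue, 8, is at most the vertex count 8.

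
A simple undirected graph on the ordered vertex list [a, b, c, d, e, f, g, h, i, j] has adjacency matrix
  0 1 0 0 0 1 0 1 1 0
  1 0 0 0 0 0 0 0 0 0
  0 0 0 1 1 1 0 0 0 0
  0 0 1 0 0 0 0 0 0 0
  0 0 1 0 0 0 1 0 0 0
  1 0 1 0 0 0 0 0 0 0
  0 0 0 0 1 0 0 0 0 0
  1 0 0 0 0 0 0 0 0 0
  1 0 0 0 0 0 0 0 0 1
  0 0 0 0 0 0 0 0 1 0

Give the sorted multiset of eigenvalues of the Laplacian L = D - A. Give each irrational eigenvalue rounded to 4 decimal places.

[0, 0.1626, 0.5188, 0.6270, 1, 1.5072, 2.3111, 2.5027, 4.1701, 5.2005]

With the vertex order [a, b, c, d, e, f, g, h, i, j], the degrees are [4, 1, 3, 1, 2, 2, 1, 1, 2, 1], giving D = diag(4, 1, 3, 1, 2, 2, 1, 1, 2, 1) and L = D - A. Diagonalising L (or applying a numerical eigensolver to the 10x10 matrix) gives the spectrum above. The single zero eigenvalue shows the graph is connected. The eigenvalues sum to 18, which equals trace(L) = 2|E|.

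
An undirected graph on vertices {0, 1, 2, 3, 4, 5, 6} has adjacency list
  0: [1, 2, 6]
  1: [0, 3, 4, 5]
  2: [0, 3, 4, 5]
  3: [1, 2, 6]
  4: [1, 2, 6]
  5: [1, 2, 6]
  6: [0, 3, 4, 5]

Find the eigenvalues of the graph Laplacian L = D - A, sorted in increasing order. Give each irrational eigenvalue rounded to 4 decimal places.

[0, 3, 3, 3, 4, 4, 7]

Reading degrees in the order [0, 1, 2, 3, 4, 5, 6] gives [3, 4, 4, 3, 3, 3, 4]; set D = diag(3, 4, 4, 3, 3, 3, 4) and form L = D - A. Diagonalising L (or applying a numerical eigensolver to the 7x7 matrix) gives the spectrum above. The largest eigenvalue, 7, is at most the vertex count 7. The eigenvalues sum to 24, which equals trace(L) = 2|E|.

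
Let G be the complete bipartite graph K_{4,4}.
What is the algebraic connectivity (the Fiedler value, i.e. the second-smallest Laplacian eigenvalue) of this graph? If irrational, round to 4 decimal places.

The graph has 8 vertices and degree multiset [4, 4, 4, 4, 4, 4, 4, 4]; D is the diagonal matrix of degrees and L = D - A. The sorted Laplacian eigenvalues are [0, 4, 4, 4, 4, 4, 4, 8]; the algebraic connectivity is the second entry, 4.

4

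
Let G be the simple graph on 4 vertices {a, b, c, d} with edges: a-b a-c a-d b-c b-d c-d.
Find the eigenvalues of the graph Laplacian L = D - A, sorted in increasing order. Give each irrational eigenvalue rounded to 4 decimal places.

[0, 4, 4, 4]

Each diagonal entry of L is the vertex degree and each off-diagonal entry is -1 where an edge is present, 0 otherwise; in the order [a, b, c, d] the diagonal is [3, 3, 3, 3]. The multiplicity of 0 as a Laplacian eigenvalue equals the number of connected components.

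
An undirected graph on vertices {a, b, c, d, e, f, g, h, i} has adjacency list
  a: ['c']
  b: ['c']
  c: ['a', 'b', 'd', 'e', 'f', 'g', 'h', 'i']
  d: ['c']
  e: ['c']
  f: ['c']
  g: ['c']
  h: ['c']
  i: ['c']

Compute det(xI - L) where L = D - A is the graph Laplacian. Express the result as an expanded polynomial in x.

Reading degrees in the order [a, b, c, d, e, f, g, h, i] gives [1, 1, 8, 1, 1, 1, 1, 1, 1]; set D = diag(1, 1, 8, 1, 1, 1, 1, 1, 1) and form L = D - A. The eigenvalues of L are [0, 1, 1, 1, 1, 1, 1, 1, 9]; the characteristic polynomial is the product of (x - lambda_i), which multiplies out to x^9 - 16x^8 + 84x^7 - 224x^6 + 350x^5 - 336x^4 + 196x^3 - 64x^2 + 9x. The coefficient of x^8 equals -trace(L) = -16, matching the sum of degrees. There is one zero in the spectrum, matching the 1 component. The largest eigenvalue, 9, is at most the vertex count 9.

x^9 - 16x^8 + 84x^7 - 224x^6 + 350x^5 - 336x^4 + 196x^3 - 64x^2 + 9x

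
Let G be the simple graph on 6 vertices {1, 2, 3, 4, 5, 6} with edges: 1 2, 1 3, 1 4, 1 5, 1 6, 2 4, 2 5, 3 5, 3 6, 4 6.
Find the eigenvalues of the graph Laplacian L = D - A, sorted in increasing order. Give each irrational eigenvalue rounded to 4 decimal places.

Reading degrees in the order [1, 2, 3, 4, 5, 6] gives [5, 3, 3, 3, 3, 3]; set D = diag(5, 3, 3, 3, 3, 3) and form L = D - A. Since every row of L sums to 0, the all-ones vector is in the kernel and 0 is an eigenvalue. The single zero eigenvalue shows the graph is connected.

[0, 2.3820, 2.3820, 4.6180, 4.6180, 6]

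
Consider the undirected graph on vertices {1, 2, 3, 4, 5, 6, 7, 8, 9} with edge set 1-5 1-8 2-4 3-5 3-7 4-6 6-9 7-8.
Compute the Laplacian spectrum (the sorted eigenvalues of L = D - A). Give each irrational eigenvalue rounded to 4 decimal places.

[0, 0, 0.5858, 1.3820, 1.3820, 2, 3.4142, 3.6180, 3.6180]

With the vertex order [1, 2, 3, 4, 5, 6, 7, 8, 9], the degrees are [2, 1, 2, 2, 2, 2, 2, 2, 1], giving D = diag(2, 1, 2, 2, 2, 2, 2, 2, 1) and L = D - A. Diagonalising L (or applying a numerical eigensolver to the 9x9 matrix) gives the spectrum above. The 2 zero eigenvalues correspond to the 2 connected components. There are 2 zeros in the spectrum, matching the 2 components.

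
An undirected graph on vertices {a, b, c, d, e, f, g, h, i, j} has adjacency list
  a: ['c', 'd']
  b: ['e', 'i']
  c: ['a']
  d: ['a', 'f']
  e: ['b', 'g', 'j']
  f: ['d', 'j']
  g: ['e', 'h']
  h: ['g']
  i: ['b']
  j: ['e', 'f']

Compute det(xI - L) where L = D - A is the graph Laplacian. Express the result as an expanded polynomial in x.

Each diagonal entry of L is the vertex degree and each off-diagonal entry is -1 where an edge is present, 0 otherwise; in the order [a, b, c, d, e, f, g, h, i, j] the diagonal is [2, 2, 1, 2, 3, 2, 2, 1, 1, 2]. Computing det(xI - L) by cofactor expansion (or equivalently via sum-over-permutations) gives x^10 - 18x^9 + 135x^8 - 548x^7 + 1308x^6 - 1866x^5 + 1547x^4 - 692x^3 + 145x^2 - 10x. The coefficient of x^9 equals -trace(L) = -18, matching the sum of degrees. The largest eigenvalue, 4.4458, is at most the vertex count 10.

x^10 - 18x^9 + 135x^8 - 548x^7 + 1308x^6 - 1866x^5 + 1547x^4 - 692x^3 + 145x^2 - 10x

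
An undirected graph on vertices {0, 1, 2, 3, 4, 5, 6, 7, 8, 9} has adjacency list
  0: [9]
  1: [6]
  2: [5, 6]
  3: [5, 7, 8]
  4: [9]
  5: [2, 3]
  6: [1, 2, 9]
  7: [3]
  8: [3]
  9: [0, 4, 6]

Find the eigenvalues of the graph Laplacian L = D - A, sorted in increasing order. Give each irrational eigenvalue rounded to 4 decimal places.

[0, 0.1338, 0.5188, 1, 1, 1, 2.3111, 3.2108, 4.1701, 4.6554]

Each diagonal entry of L is the vertex degree and each off-diagonal entry is -1 where an edge is present, 0 otherwise; in the order [0, 1, 2, 3, 4, 5, 6, 7, 8, 9] the diagonal is [1, 1, 2, 3, 1, 2, 3, 1, 1, 3]. Diagonalising L (or applying a numerical eigensolver to the 10x10 matrix) gives the spectrum above. The single zero eigenvalue shows the graph is connected. There is one zero in the spectrum, matching the 1 component. The eigenvalues sum to 18, which equals trace(L) = 2|E|.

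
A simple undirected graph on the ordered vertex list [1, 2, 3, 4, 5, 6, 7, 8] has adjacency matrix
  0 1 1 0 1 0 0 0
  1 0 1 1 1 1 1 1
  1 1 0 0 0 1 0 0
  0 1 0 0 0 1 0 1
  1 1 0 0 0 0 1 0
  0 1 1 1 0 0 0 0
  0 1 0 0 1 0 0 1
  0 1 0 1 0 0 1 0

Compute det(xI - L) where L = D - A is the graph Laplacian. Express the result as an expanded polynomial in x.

Reading degrees in the order [1, 2, 3, 4, 5, 6, 7, 8] gives [3, 7, 3, 3, 3, 3, 3, 3]; set D = diag(3, 7, 3, 3, 3, 3, 3, 3) and form L = D - A. L has integer entries, so p(x) = det(xI - L) has integer coefficients. Expanding the determinant yields x^8 - 28x^7 + 322x^6 - 1974x^5 + 6965x^4 - 14126x^3 + 15225x^2 - 6728x. The coefficient of x^7 equals -trace(L) = -28, matching the sum of degrees. By the matrix-tree theorem the graph has (1/8) * product of the nonzero eigenvalues = 841 spanning trees. The eigenvalues sum to 28, which equals trace(L) = 2|E|.

x^8 - 28x^7 + 322x^6 - 1974x^5 + 6965x^4 - 14126x^3 + 15225x^2 - 6728x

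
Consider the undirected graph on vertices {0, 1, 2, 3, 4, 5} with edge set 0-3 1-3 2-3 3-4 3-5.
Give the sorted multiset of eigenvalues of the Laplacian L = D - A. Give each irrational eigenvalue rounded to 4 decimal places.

[0, 1, 1, 1, 1, 6]

With the vertex order [0, 1, 2, 3, 4, 5], the degrees are [1, 1, 1, 5, 1, 1], giving D = diag(1, 1, 1, 5, 1, 1) and L = D - A. Diagonalising L (or applying a numerical eigensolver to the 6x6 matrix) gives the spectrum above. The single zero eigenvalue shows the graph is connected. The largest eigenvalue, 6, is at most the vertex count 6. There is one zero in the spectrum, matching the 1 component.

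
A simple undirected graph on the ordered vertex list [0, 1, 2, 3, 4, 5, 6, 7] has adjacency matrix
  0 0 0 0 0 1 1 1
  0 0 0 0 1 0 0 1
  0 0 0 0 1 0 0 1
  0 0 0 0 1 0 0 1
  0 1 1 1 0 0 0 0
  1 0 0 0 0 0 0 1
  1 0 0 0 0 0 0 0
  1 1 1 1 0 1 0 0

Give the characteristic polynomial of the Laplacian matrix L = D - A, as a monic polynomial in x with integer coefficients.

x^8 - 20x^7 + 160x^6 - 662x^5 + 1522x^4 - 1928x^3 + 1224x^2 - 288x

Each diagonal entry of L is the vertex degree and each off-diagonal entry is -1 where an edge is present, 0 otherwise; in the order [0, 1, 2, 3, 4, 5, 6, 7] the diagonal is [3, 2, 2, 2, 3, 2, 1, 5]. L has integer entries, so p(x) = det(xI - L) has integer coefficients. Expanding the determinant yields x^8 - 20x^7 + 160x^6 - 662x^5 + 1522x^4 - 1928x^3 + 1224x^2 - 288x. Since p(0) = det(-L) = 0, x divides p(x). There is one zero in the spectrum, matching the 1 component. The largest eigenvalue, 6.3153, is at most the vertex count 8.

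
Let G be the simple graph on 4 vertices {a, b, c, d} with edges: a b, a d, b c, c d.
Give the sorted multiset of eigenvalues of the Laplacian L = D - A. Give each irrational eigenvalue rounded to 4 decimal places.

Each diagonal entry of L is the vertex degree and each off-diagonal entry is -1 where an edge is present, 0 otherwise; in the order [a, b, c, d] the diagonal is [2, 2, 2, 2]. The multiplicity of 0 as a Laplacian eigenvalue equals the number of connected components. There is one zero in the spectrum, matching the 1 component. The largest eigenvalue, 4, is at most the vertex count 4.

[0, 2, 2, 4]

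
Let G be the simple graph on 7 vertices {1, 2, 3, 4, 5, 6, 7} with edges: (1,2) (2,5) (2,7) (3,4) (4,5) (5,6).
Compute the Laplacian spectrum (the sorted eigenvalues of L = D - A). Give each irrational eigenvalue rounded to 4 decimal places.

With the vertex order [1, 2, 3, 4, 5, 6, 7], the degrees are [1, 3, 1, 2, 3, 1, 1], giving D = diag(1, 3, 1, 2, 3, 1, 1) and L = D - A. Diagonalising L (or applying a numerical eigensolver to the 7x7 matrix) gives the spectrum above. The largest eigenvalue, 4.6287, is at most the vertex count 7.

[0, 0.3217, 0.6802, 1, 2.1397, 3.2297, 4.6287]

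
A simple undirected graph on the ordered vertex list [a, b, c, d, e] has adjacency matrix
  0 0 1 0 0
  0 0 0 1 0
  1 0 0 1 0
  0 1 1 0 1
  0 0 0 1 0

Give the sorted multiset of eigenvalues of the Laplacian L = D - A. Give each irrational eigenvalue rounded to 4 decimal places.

[0, 0.5188, 1, 2.3111, 4.1701]

With the vertex order [a, b, c, d, e], the degrees are [1, 1, 2, 3, 1], giving D = diag(1, 1, 2, 3, 1) and L = D - A. Diagonalising L (or applying a numerical eigensolver to the 5x5 matrix) gives the spectrum above. The single zero eigenvalue shows the graph is connected. By the matrix-tree theorem the graph has (1/5) * product of the nonzero eigenvalues = 1 spanning tree.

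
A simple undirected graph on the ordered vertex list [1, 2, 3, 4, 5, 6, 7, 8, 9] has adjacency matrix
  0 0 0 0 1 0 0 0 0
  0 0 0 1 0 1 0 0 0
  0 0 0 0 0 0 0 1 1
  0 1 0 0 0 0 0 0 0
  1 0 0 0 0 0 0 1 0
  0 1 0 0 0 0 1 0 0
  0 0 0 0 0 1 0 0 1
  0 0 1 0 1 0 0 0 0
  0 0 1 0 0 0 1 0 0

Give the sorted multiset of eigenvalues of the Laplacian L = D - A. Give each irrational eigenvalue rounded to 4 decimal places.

[0, 0.1206, 0.4679, 1, 1.6527, 2.3473, 3, 3.5321, 3.8794]

With the vertex order [1, 2, 3, 4, 5, 6, 7, 8, 9], the degrees are [1, 2, 2, 1, 2, 2, 2, 2, 2], giving D = diag(1, 2, 2, 1, 2, 2, 2, 2, 2) and L = D - A. Diagonalising L (or applying a numerical eigensolver to the 9x9 matrix) gives the spectrum above. The single zero eigenvalue shows the graph is connected. The eigenvalues sum to 16, which equals trace(L) = 2|E|.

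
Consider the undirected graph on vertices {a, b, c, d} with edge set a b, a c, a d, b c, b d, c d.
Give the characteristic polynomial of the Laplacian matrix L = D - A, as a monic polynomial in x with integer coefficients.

Reading degrees in the order [a, b, c, d] gives [3, 3, 3, 3]; set D = diag(3, 3, 3, 3) and form L = D - A. The eigenvalues of L are [0, 4, 4, 4]; the characteristic polynomial is the product of (x - lambda_i), which multiplies out to x^4 - 12x^3 + 48x^2 - 64x. Since p(0) = det(-L) = 0, x divides p(x). The largest eigenvalue, 4, is at most the vertex count 4. By the matrix-tree theorem the graph has (1/4) * product of the nonzero eigenvalues = 16 spanning trees.

x^4 - 12x^3 + 48x^2 - 64x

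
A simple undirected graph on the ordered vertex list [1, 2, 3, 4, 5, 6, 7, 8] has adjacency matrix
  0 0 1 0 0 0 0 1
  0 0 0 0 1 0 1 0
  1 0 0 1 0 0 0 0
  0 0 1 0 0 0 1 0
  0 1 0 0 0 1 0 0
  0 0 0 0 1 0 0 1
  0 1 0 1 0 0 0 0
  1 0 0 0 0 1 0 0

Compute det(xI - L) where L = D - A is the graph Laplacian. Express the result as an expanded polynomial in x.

x^8 - 16x^7 + 104x^6 - 352x^5 + 660x^4 - 672x^3 + 336x^2 - 64x

Reading degrees in the order [1, 2, 3, 4, 5, 6, 7, 8] gives [2, 2, 2, 2, 2, 2, 2, 2]; set D = diag(2, 2, 2, 2, 2, 2, 2, 2) and form L = D - A. L has integer entries, so p(x) = det(xI - L) has integer coefficients. Expanding the determinant yields x^8 - 16x^7 + 104x^6 - 352x^5 + 660x^4 - 672x^3 + 336x^2 - 64x. The constant term is 0 because L is singular (the all-ones vector lies in its kernel).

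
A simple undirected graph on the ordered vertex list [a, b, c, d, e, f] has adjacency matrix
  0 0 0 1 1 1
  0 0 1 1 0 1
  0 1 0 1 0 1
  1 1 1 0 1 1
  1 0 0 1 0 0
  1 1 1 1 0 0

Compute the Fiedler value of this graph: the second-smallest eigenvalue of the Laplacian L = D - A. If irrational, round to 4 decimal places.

1.5188

Reading degrees in the order [a, b, c, d, e, f] gives [3, 3, 3, 5, 2, 4]; set D = diag(3, 3, 3, 5, 2, 4) and form L = D - A. The smallest Laplacian eigenvalue is always 0. The next one, lambda_2 = 1.5188, measures how hard the graph is to disconnect: larger values mean better connectivity. The largest eigenvalue, 6, is at most the vertex count 6. By the matrix-tree theorem the graph has (1/6) * product of the nonzero eigenvalues = 104 spanning trees.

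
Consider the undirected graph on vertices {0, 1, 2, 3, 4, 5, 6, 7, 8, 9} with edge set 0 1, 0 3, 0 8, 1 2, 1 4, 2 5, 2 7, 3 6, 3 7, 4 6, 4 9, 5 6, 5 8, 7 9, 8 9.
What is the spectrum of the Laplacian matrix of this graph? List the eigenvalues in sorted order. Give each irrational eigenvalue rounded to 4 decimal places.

Each diagonal entry of L is the vertex degree and each off-diagonal entry is -1 where an edge is present, 0 otherwise; in the order [0, 1, 2, 3, 4, 5, 6, 7, 8, 9] the diagonal is [3, 3, 3, 3, 3, 3, 3, 3, 3, 3]. L is symmetric positive semidefinite, so every eigenvalue is real and nonnegative. The single zero eigenvalue shows the graph is connected. By the matrix-tree theorem the graph has (1/10) * product of the nonzero eigenvalues = 2000 spanning trees. There is one zero in the spectrum, matching the 1 component.

[0, 2, 2, 2, 2, 2, 5, 5, 5, 5]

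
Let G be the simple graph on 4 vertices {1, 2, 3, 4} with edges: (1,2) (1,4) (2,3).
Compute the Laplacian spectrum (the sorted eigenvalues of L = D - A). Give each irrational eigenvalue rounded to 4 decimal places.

Each diagonal entry of L is the vertex degree and each off-diagonal entry is -1 where an edge is present, 0 otherwise; in the order [1, 2, 3, 4] the diagonal is [2, 2, 1, 1]. Diagonalising L (or applying a numerical eigensolver to the 4x4 matrix) gives the spectrum above. There is one zero in the spectrum, matching the 1 component.

[0, 0.5858, 2, 3.4142]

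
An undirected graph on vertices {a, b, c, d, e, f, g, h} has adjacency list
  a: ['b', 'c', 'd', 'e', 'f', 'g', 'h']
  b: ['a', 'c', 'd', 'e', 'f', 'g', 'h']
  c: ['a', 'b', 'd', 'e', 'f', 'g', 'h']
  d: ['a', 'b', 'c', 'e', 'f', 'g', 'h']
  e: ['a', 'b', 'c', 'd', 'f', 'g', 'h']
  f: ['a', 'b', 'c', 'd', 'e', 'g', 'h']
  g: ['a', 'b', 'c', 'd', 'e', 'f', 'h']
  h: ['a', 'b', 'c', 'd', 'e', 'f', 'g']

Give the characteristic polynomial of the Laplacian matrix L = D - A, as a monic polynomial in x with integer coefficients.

With the vertex order [a, b, c, d, e, f, g, h], the degrees are [7, 7, 7, 7, 7, 7, 7, 7], giving D = diag(7, 7, 7, 7, 7, 7, 7, 7) and L = D - A. L has integer entries, so p(x) = det(xI - L) has integer coefficients. Expanding the determinant yields x^8 - 56x^7 + 1344x^6 - 17920x^5 + 143360x^4 - 688128x^3 + 1835008x^2 - 2097152x. The coefficient of x^7 equals -trace(L) = -56, matching the sum of degrees. The eigenvalues sum to 56, which equals trace(L) = 2|E|.

x^8 - 56x^7 + 1344x^6 - 17920x^5 + 143360x^4 - 688128x^3 + 1835008x^2 - 2097152x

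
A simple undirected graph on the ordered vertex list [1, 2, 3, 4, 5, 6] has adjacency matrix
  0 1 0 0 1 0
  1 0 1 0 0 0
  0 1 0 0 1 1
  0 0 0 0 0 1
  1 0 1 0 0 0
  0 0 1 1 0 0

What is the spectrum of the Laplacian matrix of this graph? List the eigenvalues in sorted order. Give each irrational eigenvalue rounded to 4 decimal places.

[0, 0.4384, 2, 2, 3, 4.5616]

Reading degrees in the order [1, 2, 3, 4, 5, 6] gives [2, 2, 3, 1, 2, 2]; set D = diag(2, 2, 3, 1, 2, 2) and form L = D - A. Since every row of L sums to 0, the all-ones vector is in the kernel and 0 is an eigenvalue. The single zero eigenvalue shows the graph is connected. By the matrix-tree theorem the graph has (1/6) * product of the nonzero eigenvalues = 4 spanning trees.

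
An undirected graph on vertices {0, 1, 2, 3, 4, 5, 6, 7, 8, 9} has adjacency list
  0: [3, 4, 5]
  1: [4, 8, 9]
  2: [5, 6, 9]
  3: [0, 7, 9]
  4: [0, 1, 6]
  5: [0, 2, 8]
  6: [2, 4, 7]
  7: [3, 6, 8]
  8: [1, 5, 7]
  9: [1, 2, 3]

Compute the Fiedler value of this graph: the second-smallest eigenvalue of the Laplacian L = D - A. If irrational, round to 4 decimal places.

2

Each diagonal entry of L is the vertex degree and each off-diagonal entry is -1 where an edge is present, 0 otherwise; in the order [0, 1, 2, 3, 4, 5, 6, 7, 8, 9] the diagonal is [3, 3, 3, 3, 3, 3, 3, 3, 3, 3]. The sorted Laplacian eigenvalues are [0, 2, 2, 2, 2, 2, 5, 5, 5, 5]; the algebraic connectivity is the second entry, 2. By the matrix-tree theorem the graph has (1/10) * product of the nonzero eigenvalues = 2000 spanning trees.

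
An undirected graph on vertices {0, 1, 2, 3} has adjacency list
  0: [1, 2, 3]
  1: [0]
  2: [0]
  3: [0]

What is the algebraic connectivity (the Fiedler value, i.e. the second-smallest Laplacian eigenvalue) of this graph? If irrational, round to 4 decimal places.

1

With the vertex order [0, 1, 2, 3], the degrees are [3, 1, 1, 1], giving D = diag(3, 1, 1, 1) and L = D - A. The sorted Laplacian eigenvalues are [0, 1, 1, 4]; the algebraic connectivity is the second entry, 1. The eigenvalues sum to 6, which equals trace(L) = 2|E|. There is one zero in the spectrum, matching the 1 component.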